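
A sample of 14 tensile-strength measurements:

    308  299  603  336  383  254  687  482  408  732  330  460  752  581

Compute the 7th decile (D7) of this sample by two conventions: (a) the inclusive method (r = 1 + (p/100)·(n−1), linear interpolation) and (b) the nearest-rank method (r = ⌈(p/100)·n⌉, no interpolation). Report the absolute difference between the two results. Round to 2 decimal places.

2.20

Sorted: 254, 299, 308, 330, 336, 383, 408, 460, 482, 581, 603, 687, 732, 752.
n = 14.
(a) r = 10.1; between ranks 10 (581) and 11 (603): 583.2.
(b) the nearest-rank method: rank 10 → 581.
|583.2 − 581| = 2.2.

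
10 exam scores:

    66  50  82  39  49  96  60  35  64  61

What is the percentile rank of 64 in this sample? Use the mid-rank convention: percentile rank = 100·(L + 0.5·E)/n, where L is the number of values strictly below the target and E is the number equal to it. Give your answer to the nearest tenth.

Sorted: 35, 39, 49, 50, 60, 61, 64, 66, 82, 96.
Count below 64: L = 6; count equal: E = 1; n = 10.
Percentile rank = 100·(6 + 0.5·1)/10 = 100·6.5/10 = 65.

65.0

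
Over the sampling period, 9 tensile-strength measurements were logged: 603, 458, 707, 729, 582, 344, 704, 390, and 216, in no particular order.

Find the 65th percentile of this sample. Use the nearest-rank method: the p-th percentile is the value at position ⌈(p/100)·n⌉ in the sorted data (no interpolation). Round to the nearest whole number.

603

Sorted: 216, 344, 390, 458, 582, 603, 704, 707, 729.
n = 9.
Position = ⌈65/100 · 9⌉ = ⌈5.85⌉ = 6.
The value at rank 6 is 603.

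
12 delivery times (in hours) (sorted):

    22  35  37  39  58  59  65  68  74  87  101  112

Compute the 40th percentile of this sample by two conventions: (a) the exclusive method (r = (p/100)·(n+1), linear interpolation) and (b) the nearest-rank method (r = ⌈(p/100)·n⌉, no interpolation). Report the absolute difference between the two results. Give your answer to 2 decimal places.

n = 12.
(a) r = 5.2; between ranks 5 (58) and 6 (59): 58.2.
(b) the nearest-rank method: rank 5 → 58.
|58.2 − 58| = 0.2.

0.20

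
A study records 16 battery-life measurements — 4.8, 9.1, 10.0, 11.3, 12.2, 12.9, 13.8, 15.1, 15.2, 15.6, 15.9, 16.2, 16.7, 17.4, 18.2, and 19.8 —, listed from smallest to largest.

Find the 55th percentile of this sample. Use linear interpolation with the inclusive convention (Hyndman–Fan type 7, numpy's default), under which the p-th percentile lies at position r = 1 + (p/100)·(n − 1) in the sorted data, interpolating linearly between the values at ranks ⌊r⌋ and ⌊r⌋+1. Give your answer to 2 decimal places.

15.30

n = 16.
r = 1 + (55/100)·(16 − 1) = 1 + 8.25 = 9.25.
Rank 9 is 15.2 and rank 10 is 15.6.
Interpolate: 15.2 + 0.25·(15.6 − 15.2) = 15.2 + 0.25·0.4 = 15.3.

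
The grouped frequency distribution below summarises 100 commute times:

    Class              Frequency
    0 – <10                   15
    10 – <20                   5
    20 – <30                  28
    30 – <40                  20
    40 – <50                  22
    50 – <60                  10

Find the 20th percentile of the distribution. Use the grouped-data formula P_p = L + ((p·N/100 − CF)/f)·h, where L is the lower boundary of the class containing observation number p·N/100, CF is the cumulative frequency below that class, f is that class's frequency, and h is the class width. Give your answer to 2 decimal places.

N = 100; target position k = 20/100 · 100 = 20.
Cumulative frequencies: 15, 20, 48, 68, 90, 100.
Observation 20 falls in the class 10 – <20.
L = 10, CF = 15, f = 5, h = 10.
P20 = 10 + ((20 − 15)/5)·10 = 10 + 10 = 20.

20.00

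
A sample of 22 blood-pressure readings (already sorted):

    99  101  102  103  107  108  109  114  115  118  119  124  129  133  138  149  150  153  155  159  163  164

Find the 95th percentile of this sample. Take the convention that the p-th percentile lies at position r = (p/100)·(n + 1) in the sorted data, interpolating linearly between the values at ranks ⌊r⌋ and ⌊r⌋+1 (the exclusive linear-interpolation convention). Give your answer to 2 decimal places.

n = 22.
r = (95/100)·(22 + 1) = 21.85.
Rank 21 is 163 and rank 22 is 164.
Interpolate: 163 + 0.85·(164 − 163) = 163 + 0.85·1 = 163.85.

163.85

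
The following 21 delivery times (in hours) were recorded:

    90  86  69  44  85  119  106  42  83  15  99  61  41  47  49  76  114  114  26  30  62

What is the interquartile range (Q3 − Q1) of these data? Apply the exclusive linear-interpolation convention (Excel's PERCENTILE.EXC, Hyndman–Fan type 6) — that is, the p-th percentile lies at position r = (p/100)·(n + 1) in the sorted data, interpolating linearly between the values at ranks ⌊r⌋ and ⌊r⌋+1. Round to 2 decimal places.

Sorted: 15, 26, 30, 41, 42, 44, 47, 49, 61, 62, 69, 76, 83, 85, 86, 90, 99, 106, 114, 114, 119.
n = 21.
P25: r = 5.5; ranks 5–6 are 42, 44; interpolating gives 43.
P75: r = 16.5; ranks 16–17 are 90, 99; interpolating gives 94.5.
Difference: 94.5 − 43 = 51.5.

51.50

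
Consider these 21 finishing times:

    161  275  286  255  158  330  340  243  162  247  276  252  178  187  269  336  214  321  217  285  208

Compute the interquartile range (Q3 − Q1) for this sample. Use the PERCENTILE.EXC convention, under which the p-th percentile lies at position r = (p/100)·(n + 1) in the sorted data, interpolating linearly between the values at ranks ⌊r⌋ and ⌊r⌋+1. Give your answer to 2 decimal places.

Sorted: 158, 161, 162, 178, 187, 208, 214, 217, 243, 247, 252, 255, 269, 275, 276, 285, 286, 321, 330, 336, 340.
n = 21.
P25: r = 5.5; ranks 5–6 are 187, 208; interpolating gives 197.5.
P75: r = 16.5; ranks 16–17 are 285, 286; interpolating gives 285.5.
Difference: 285.5 − 197.5 = 88.

88.00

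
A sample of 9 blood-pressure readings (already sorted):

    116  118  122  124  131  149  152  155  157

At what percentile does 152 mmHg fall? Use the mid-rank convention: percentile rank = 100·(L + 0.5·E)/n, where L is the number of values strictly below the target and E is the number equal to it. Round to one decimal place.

72.2

Count below 152: L = 6; count equal: E = 1; n = 9.
Percentile rank = 100·(6 + 0.5·1)/9 = 100·6.5/9 = 72.22.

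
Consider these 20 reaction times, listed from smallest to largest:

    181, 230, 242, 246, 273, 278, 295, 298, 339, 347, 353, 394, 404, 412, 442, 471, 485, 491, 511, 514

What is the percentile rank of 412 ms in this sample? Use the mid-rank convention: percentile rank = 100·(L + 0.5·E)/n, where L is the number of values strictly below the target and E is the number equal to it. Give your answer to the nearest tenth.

Count below 412: L = 13; count equal: E = 1; n = 20.
Percentile rank = 100·(13 + 0.5·1)/20 = 100·13.5/20 = 67.5.

67.5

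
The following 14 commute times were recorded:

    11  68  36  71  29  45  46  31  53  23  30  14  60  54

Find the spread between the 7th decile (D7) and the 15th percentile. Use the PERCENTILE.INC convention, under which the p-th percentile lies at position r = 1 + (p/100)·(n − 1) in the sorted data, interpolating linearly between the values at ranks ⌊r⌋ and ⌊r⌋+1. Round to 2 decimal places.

30.55

Sorted: 11, 14, 23, 29, 30, 31, 36, 45, 46, 53, 54, 60, 68, 71.
n = 14.
P15: r = 2.95; ranks 2–3 are 14, 23; interpolating gives 22.55.
P70: r = 10.1; ranks 10–11 are 53, 54; interpolating gives 53.1.
Difference: 53.1 − 22.55 = 30.55.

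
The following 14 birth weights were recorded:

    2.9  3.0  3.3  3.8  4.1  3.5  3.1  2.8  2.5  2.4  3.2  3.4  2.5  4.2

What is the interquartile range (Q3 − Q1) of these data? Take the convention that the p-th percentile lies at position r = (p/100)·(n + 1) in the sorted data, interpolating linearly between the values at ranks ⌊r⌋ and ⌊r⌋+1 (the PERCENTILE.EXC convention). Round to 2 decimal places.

Sorted: 2.4, 2.5, 2.5, 2.8, 2.9, 3.0, 3.1, 3.2, 3.3, 3.4, 3.5, 3.8, 4.1, 4.2.
n = 14.
P25: r = 3.75; ranks 3–4 are 2.5, 2.8; interpolating gives 2.725.
P75: r = 11.25; ranks 11–12 are 3.5, 3.8; interpolating gives 3.575.
Difference: 3.575 − 2.725 = 0.85.

0.85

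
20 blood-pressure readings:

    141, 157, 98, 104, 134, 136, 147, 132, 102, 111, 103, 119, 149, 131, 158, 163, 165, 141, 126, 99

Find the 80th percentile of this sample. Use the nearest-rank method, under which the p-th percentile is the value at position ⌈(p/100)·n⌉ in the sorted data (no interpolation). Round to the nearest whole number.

Sorted: 98, 99, 102, 103, 104, 111, 119, 126, 131, 132, 134, 136, 141, 141, 147, 149, 157, 158, 163, 165.
n = 20.
Position = ⌈80/100 · 20⌉ = ⌈16⌉ = 16.
The value at rank 16 is 149.

149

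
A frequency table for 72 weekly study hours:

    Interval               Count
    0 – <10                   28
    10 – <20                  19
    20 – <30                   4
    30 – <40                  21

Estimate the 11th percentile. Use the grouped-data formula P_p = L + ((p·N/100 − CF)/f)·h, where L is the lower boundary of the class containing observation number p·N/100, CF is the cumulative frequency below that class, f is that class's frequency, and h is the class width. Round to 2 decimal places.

N = 72; target position k = 11/100 · 72 = 7.92.
Cumulative frequencies: 28, 47, 51, 72.
Observation 7.92 falls in the class 0 – <10.
L = 0, CF = 0, f = 28, h = 10.
P11 = 0 + ((7.92 − 0)/28)·10 = 0 + 2.82857 = 2.82857.

2.83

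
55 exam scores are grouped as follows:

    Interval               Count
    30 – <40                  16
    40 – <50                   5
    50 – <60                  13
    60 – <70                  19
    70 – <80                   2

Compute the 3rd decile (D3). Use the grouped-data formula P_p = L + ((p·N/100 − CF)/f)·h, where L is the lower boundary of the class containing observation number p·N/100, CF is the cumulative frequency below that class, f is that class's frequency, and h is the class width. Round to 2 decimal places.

N = 55; target position k = 30/100 · 55 = 16.5.
Cumulative frequencies: 16, 21, 34, 53, 55.
Observation 16.5 falls in the class 40 – <50.
L = 40, CF = 16, f = 5, h = 10.
P30 = 40 + ((16.5 − 16)/5)·10 = 40 + 1 = 41.

41.00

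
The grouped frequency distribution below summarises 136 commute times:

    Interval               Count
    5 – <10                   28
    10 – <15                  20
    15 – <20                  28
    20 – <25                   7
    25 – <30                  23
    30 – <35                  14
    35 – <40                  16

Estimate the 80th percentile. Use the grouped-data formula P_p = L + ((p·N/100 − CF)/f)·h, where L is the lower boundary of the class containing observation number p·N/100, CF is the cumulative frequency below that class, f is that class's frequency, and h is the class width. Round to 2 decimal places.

31.00

N = 136; target position k = 80/100 · 136 = 108.8.
Cumulative frequencies: 28, 48, 76, 83, 106, 120, 136.
Observation 108.8 falls in the class 30 – <35.
L = 30, CF = 106, f = 14, h = 5.
P80 = 30 + ((108.8 − 106)/14)·5 = 30 + 1 = 31.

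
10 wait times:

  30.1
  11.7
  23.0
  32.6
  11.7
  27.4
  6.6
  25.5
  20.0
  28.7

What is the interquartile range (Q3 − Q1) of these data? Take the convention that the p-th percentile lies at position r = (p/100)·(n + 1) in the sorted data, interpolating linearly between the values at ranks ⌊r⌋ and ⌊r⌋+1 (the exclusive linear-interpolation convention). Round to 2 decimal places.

Sorted: 6.6, 11.7, 11.7, 20.0, 23.0, 25.5, 27.4, 28.7, 30.1, 32.6.
n = 10.
P25: r = 2.75; ranks 2–3 are 11.7, 11.7; interpolating gives 11.7.
P75: r = 8.25; ranks 8–9 are 28.7, 30.1; interpolating gives 29.05.
Difference: 29.05 − 11.7 = 17.35.

17.35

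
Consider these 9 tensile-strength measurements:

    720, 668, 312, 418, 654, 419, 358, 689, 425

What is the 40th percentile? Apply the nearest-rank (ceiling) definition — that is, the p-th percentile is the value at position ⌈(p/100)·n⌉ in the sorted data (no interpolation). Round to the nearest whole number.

Sorted: 312, 358, 418, 419, 425, 654, 668, 689, 720.
n = 9.
Position = ⌈40/100 · 9⌉ = ⌈3.6⌉ = 4.
The value at rank 4 is 419.

419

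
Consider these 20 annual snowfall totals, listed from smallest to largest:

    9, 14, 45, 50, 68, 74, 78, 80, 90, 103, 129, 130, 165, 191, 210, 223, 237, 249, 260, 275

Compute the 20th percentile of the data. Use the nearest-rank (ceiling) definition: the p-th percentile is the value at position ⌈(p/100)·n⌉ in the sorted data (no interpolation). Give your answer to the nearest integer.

n = 20.
Position = ⌈20/100 · 20⌉ = ⌈4⌉ = 4.
The value at rank 4 is 50.

50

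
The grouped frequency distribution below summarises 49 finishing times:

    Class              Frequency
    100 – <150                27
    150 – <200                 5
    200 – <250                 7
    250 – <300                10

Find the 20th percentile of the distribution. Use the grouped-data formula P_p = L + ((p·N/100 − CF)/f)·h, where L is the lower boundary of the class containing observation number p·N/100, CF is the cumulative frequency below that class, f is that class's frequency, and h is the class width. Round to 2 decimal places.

118.15

N = 49; target position k = 20/100 · 49 = 9.8.
Cumulative frequencies: 27, 32, 39, 49.
Observation 9.8 falls in the class 100 – <150.
L = 100, CF = 0, f = 27, h = 50.
P20 = 100 + ((9.8 − 0)/27)·50 = 100 + 18.1481 = 118.148.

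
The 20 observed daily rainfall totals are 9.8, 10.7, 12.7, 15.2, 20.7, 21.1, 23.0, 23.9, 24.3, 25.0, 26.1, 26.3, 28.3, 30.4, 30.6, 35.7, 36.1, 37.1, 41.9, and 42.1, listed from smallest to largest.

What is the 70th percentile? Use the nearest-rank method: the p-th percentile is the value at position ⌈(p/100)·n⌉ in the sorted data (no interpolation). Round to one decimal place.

n = 20.
Position = ⌈70/100 · 20⌉ = ⌈14⌉ = 14.
The value at rank 14 is 30.4.

30.4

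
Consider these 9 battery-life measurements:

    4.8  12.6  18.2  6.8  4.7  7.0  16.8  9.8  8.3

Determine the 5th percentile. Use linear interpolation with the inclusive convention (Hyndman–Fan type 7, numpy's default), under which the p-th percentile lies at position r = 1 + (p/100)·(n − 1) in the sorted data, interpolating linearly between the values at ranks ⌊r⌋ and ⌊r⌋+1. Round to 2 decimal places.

Sorted: 4.7, 4.8, 6.8, 7.0, 8.3, 9.8, 12.6, 16.8, 18.2.
n = 9.
r = 1 + (5/100)·(9 − 1) = 1 + 0.4 = 1.4.
Rank 1 is 4.7 and rank 2 is 4.8.
Interpolate: 4.7 + 0.4·(4.8 − 4.7) = 4.7 + 0.4·0.1 = 4.74.

4.74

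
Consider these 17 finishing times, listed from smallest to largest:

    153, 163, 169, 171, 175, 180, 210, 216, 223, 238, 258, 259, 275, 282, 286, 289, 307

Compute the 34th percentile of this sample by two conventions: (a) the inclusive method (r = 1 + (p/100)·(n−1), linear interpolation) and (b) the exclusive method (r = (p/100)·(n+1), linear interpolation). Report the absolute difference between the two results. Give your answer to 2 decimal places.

9.60

n = 17.
(a) r = 6.44; between ranks 6 (180) and 7 (210): 193.2.
(b) r = 6.12; between ranks 6 (180) and 7 (210): 183.6.
|193.2 − 183.6| = 9.6.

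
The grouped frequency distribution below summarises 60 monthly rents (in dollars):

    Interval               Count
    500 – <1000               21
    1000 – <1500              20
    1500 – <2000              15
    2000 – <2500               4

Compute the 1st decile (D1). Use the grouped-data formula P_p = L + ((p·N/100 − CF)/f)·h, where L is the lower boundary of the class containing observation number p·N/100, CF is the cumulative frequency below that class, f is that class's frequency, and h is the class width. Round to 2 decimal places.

N = 60; target position k = 10/100 · 60 = 6.
Cumulative frequencies: 21, 41, 56, 60.
Observation 6 falls in the class 500 – <1000.
L = 500, CF = 0, f = 21, h = 500.
P10 = 500 + ((6 − 0)/21)·500 = 500 + 142.857 = 642.857.

642.86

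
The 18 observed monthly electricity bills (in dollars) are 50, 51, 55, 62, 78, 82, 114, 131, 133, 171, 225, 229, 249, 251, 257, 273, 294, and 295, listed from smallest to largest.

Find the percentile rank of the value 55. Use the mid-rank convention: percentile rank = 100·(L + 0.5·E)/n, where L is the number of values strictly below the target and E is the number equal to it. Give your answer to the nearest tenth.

13.9

Count below 55: L = 2; count equal: E = 1; n = 18.
Percentile rank = 100·(2 + 0.5·1)/18 = 100·2.5/18 = 13.89.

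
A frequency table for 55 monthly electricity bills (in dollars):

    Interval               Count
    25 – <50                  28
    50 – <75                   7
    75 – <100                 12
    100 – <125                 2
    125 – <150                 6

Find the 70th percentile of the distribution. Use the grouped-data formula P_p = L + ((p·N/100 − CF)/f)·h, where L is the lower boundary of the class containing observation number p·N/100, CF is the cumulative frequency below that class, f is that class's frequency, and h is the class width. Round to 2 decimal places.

82.29

N = 55; target position k = 70/100 · 55 = 38.5.
Cumulative frequencies: 28, 35, 47, 49, 55.
Observation 38.5 falls in the class 75 – <100.
L = 75, CF = 35, f = 12, h = 25.
P70 = 75 + ((38.5 − 35)/12)·25 = 75 + 7.29167 = 82.2917.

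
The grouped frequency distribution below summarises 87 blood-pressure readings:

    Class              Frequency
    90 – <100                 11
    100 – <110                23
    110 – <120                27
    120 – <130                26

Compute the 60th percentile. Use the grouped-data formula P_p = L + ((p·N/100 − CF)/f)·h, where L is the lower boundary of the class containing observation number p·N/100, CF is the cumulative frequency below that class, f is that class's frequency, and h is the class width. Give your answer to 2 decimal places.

N = 87; target position k = 60/100 · 87 = 52.2.
Cumulative frequencies: 11, 34, 61, 87.
Observation 52.2 falls in the class 110 – <120.
L = 110, CF = 34, f = 27, h = 10.
P60 = 110 + ((52.2 − 34)/27)·10 = 110 + 6.74074 = 116.741.

116.74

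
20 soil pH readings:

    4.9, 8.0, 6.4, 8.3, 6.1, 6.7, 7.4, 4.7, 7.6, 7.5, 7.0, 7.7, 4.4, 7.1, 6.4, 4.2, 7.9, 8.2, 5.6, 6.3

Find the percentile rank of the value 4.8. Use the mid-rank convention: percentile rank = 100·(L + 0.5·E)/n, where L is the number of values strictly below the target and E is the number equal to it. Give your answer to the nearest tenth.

Sorted: 4.2, 4.4, 4.7, 4.9, 5.6, 6.1, 6.3, 6.4, 6.4, 6.7, 7.0, 7.1, 7.4, 7.5, 7.6, 7.7, 7.9, 8.0, 8.2, 8.3.
Count below 4.8: L = 3; count equal: E = 0; n = 20.
Percentile rank = 100·(3 + 0.5·0)/20 = 100·3/20 = 15.

15.0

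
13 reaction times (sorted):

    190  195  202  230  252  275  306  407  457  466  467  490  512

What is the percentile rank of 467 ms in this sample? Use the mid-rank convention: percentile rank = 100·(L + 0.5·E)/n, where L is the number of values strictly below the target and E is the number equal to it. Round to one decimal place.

Count below 467: L = 10; count equal: E = 1; n = 13.
Percentile rank = 100·(10 + 0.5·1)/13 = 100·10.5/13 = 80.77.

80.8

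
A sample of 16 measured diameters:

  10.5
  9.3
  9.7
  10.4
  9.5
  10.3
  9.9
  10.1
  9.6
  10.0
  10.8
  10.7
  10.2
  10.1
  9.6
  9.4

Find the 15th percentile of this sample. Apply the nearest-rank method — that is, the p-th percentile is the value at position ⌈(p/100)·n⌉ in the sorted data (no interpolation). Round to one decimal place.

Sorted: 9.3, 9.4, 9.5, 9.6, 9.6, 9.7, 9.9, 10.0, 10.1, 10.1, 10.2, 10.3, 10.4, 10.5, 10.7, 10.8.
n = 16.
Position = ⌈15/100 · 16⌉ = ⌈2.4⌉ = 3.
The value at rank 3 is 9.5.

9.5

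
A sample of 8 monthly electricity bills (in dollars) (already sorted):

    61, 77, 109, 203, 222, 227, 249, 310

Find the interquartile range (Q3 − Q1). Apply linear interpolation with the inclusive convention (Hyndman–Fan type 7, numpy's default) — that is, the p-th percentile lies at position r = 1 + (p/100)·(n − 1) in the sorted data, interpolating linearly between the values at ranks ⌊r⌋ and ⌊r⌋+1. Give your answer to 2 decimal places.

131.50

n = 8.
P25: r = 2.75; ranks 2–3 are 77, 109; interpolating gives 101.
P75: r = 6.25; ranks 6–7 are 227, 249; interpolating gives 232.5.
Difference: 232.5 − 101 = 131.5.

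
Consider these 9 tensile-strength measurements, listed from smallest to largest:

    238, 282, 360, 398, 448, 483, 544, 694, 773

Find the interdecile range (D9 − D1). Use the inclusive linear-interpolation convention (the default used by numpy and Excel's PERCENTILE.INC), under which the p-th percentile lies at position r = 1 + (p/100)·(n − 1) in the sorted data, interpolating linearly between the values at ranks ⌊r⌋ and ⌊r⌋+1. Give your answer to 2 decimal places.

n = 9.
P10: r = 1.8; ranks 1–2 are 238, 282; interpolating gives 273.2.
P90: r = 8.2; ranks 8–9 are 694, 773; interpolating gives 709.8.
Difference: 709.8 − 273.2 = 436.6.

436.60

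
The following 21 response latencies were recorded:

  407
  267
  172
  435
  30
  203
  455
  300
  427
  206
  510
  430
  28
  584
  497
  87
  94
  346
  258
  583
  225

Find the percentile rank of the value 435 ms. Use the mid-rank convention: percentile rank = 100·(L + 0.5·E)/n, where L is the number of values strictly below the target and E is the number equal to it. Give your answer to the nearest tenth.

73.8

Sorted: 28, 30, 87, 94, 172, 203, 206, 225, 258, 267, 300, 346, 407, 427, 430, 435, 455, 497, 510, 583, 584.
Count below 435: L = 15; count equal: E = 1; n = 21.
Percentile rank = 100·(15 + 0.5·1)/21 = 100·15.5/21 = 73.81.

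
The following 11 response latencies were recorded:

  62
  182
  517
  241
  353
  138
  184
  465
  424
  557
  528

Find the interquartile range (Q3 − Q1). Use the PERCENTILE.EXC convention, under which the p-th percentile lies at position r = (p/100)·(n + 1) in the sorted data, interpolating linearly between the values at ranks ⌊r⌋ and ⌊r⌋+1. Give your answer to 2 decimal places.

Sorted: 62, 138, 182, 184, 241, 353, 424, 465, 517, 528, 557.
n = 11.
P25: r = 3 (integer) → 182.
P75: r = 9 (integer) → 517.
Difference: 517 − 182 = 335.

335.00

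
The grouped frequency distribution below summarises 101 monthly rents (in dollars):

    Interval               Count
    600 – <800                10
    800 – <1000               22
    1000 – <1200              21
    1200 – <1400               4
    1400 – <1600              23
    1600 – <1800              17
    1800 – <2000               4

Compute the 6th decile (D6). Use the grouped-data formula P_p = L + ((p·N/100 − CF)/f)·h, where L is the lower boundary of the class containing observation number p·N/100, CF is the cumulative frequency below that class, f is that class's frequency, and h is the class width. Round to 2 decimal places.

1431.30

N = 101; target position k = 60/100 · 101 = 60.6.
Cumulative frequencies: 10, 32, 53, 57, 80, 97, 101.
Observation 60.6 falls in the class 1400 – <1600.
L = 1400, CF = 57, f = 23, h = 200.
P60 = 1400 + ((60.6 − 57)/23)·200 = 1400 + 31.3043 = 1431.3.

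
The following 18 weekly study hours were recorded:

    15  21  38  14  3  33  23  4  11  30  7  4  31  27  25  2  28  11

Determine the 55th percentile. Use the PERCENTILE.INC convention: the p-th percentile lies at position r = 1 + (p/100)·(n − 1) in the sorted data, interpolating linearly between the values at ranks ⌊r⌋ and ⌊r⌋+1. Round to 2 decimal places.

21.70

Sorted: 2, 3, 4, 4, 7, 11, 11, 14, 15, 21, 23, 25, 27, 28, 30, 31, 33, 38.
n = 18.
r = 1 + (55/100)·(18 − 1) = 1 + 9.35 = 10.35.
Rank 10 is 21 and rank 11 is 23.
Interpolate: 21 + 0.35·(23 − 21) = 21 + 0.35·2 = 21.7.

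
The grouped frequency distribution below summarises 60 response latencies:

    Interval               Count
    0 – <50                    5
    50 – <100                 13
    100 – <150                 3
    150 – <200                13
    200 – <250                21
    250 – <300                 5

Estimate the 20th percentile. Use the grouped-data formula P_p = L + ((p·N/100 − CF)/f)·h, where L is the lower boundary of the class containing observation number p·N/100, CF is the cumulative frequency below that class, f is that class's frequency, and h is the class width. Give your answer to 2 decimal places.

76.92

N = 60; target position k = 20/100 · 60 = 12.
Cumulative frequencies: 5, 18, 21, 34, 55, 60.
Observation 12 falls in the class 50 – <100.
L = 50, CF = 5, f = 13, h = 50.
P20 = 50 + ((12 − 5)/13)·50 = 50 + 26.9231 = 76.9231.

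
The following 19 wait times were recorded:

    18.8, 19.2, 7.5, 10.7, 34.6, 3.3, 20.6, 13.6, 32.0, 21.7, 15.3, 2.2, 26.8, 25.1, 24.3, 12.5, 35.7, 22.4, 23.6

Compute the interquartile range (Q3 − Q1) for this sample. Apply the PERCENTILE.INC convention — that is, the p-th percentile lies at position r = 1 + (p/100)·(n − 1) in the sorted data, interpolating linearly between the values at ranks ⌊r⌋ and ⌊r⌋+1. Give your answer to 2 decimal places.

11.65

Sorted: 2.2, 3.3, 7.5, 10.7, 12.5, 13.6, 15.3, 18.8, 19.2, 20.6, 21.7, 22.4, 23.6, 24.3, 25.1, 26.8, 32.0, 34.6, 35.7.
n = 19.
P25: r = 5.5; ranks 5–6 are 12.5, 13.6; interpolating gives 13.05.
P75: r = 14.5; ranks 14–15 are 24.3, 25.1; interpolating gives 24.7.
Difference: 24.7 − 13.05 = 11.65.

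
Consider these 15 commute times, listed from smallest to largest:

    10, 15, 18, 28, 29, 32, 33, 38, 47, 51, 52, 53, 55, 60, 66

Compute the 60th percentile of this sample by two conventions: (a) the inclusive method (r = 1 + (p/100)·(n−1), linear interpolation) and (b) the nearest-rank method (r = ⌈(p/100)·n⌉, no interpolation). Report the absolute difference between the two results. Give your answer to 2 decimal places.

n = 15.
(a) r = 9.4; between ranks 9 (47) and 10 (51): 48.6.
(b) the nearest-rank method: rank 9 → 47.
|48.6 − 47| = 1.6.

1.60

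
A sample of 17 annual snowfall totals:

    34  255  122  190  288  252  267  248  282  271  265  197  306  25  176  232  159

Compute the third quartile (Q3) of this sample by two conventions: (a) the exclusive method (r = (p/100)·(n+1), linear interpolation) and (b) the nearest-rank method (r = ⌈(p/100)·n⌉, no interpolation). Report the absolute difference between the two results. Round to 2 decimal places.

2.00

Sorted: 25, 34, 122, 159, 176, 190, 197, 232, 248, 252, 255, 265, 267, 271, 282, 288, 306.
n = 17.
(a) r = 13.5; between ranks 13 (267) and 14 (271): 269.
(b) the nearest-rank method: rank 13 → 267.
|269 − 267| = 2.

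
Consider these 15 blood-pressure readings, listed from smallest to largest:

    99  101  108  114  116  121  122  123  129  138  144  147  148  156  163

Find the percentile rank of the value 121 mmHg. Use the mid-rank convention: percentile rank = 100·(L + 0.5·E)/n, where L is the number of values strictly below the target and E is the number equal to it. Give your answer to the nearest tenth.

36.7

Count below 121: L = 5; count equal: E = 1; n = 15.
Percentile rank = 100·(5 + 0.5·1)/15 = 100·5.5/15 = 36.67.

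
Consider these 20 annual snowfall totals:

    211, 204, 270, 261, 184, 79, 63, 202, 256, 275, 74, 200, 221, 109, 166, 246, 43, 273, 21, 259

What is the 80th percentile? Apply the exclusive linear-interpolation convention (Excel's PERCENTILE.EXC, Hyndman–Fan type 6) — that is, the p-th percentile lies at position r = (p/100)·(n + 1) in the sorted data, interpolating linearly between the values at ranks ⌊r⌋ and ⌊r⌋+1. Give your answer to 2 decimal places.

Sorted: 21, 43, 63, 74, 79, 109, 166, 184, 200, 202, 204, 211, 221, 246, 256, 259, 261, 270, 273, 275.
n = 20.
r = (80/100)·(20 + 1) = 16.8.
Rank 16 is 259 and rank 17 is 261.
Interpolate: 259 + 0.8·(261 − 259) = 259 + 0.8·2 = 260.6.

260.60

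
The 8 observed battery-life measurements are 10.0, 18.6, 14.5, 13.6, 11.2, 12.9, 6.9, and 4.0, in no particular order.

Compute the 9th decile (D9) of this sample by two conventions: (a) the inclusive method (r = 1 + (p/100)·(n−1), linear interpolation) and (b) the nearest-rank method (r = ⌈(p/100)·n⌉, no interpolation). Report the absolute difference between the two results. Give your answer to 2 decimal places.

Sorted: 4.0, 6.9, 10.0, 11.2, 12.9, 13.6, 14.5, 18.6.
n = 8.
(a) r = 7.3; between ranks 7 (14.5) and 8 (18.6): 15.73.
(b) the nearest-rank method: rank 8 → 18.6.
|15.73 − 18.6| = 2.87.

2.87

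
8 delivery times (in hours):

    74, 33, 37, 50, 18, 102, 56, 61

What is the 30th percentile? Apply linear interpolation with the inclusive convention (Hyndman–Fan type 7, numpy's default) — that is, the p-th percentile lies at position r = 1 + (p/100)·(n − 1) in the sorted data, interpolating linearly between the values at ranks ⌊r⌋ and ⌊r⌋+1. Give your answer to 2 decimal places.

Sorted: 18, 33, 37, 50, 56, 61, 74, 102.
n = 8.
r = 1 + (30/100)·(8 − 1) = 1 + 2.1 = 3.1.
Rank 3 is 37 and rank 4 is 50.
Interpolate: 37 + 0.1·(50 − 37) = 37 + 0.1·13 = 38.3.

38.30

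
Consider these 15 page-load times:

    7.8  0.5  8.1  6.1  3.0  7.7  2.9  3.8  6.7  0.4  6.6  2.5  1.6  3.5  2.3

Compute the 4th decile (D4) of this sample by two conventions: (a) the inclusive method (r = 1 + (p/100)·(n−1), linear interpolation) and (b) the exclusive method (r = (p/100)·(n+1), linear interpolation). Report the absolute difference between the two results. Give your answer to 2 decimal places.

0.02

Sorted: 0.4, 0.5, 1.6, 2.3, 2.5, 2.9, 3.0, 3.5, 3.8, 6.1, 6.6, 6.7, 7.7, 7.8, 8.1.
n = 15.
(a) r = 6.6; between ranks 6 (2.9) and 7 (3.0): 2.96.
(b) r = 6.4; between ranks 6 (2.9) and 7 (3.0): 2.94.
|2.96 − 2.94| = 0.02.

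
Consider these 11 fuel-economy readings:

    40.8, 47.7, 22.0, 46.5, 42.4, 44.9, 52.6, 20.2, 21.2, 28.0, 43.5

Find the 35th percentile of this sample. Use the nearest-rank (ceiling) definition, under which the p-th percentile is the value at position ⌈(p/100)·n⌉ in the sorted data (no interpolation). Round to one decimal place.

Sorted: 20.2, 21.2, 22.0, 28.0, 40.8, 42.4, 43.5, 44.9, 46.5, 47.7, 52.6.
n = 11.
Position = ⌈35/100 · 11⌉ = ⌈3.85⌉ = 4.
The value at rank 4 is 28.0.

28.0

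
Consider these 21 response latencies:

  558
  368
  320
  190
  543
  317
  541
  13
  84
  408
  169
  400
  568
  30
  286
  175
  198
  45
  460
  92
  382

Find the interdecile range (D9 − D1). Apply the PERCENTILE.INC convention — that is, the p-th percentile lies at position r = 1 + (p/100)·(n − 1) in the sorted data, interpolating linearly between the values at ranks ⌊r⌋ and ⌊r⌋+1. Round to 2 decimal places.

498.00

Sorted: 13, 30, 45, 84, 92, 169, 175, 190, 198, 286, 317, 320, 368, 382, 400, 408, 460, 541, 543, 558, 568.
n = 21.
P10: r = 3 (integer) → 45.
P90: r = 19 (integer) → 543.
Difference: 543 − 45 = 498.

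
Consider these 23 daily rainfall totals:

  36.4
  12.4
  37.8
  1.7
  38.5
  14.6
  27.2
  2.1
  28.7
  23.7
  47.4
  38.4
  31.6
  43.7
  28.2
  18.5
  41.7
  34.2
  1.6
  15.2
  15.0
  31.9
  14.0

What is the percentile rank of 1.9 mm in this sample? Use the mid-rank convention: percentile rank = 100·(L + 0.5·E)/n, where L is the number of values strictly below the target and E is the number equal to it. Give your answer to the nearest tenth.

8.7

Sorted: 1.6, 1.7, 2.1, 12.4, 14.0, 14.6, 15.0, 15.2, 18.5, 23.7, 27.2, 28.2, 28.7, 31.6, 31.9, 34.2, 36.4, 37.8, 38.4, 38.5, 41.7, 43.7, 47.4.
Count below 1.9: L = 2; count equal: E = 0; n = 23.
Percentile rank = 100·(2 + 0.5·0)/23 = 100·2/23 = 8.696.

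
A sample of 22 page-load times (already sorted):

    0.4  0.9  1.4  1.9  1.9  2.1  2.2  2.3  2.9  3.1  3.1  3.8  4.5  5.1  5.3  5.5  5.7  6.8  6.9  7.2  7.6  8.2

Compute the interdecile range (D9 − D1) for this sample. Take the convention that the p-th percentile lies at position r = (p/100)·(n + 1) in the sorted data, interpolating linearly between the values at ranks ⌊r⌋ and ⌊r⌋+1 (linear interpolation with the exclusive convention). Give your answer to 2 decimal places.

n = 22.
P10: r = 2.3; ranks 2–3 are 0.9, 1.4; interpolating gives 1.05.
P90: r = 20.7; ranks 20–21 are 7.2, 7.6; interpolating gives 7.48.
Difference: 7.48 − 1.05 = 6.43.

6.43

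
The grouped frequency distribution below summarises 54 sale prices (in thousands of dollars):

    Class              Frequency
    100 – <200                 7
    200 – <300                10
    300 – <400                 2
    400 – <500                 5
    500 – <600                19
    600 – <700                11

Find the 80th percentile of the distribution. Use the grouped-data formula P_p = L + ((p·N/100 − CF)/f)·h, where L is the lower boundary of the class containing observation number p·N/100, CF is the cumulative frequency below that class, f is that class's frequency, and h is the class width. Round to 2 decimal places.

601.82

N = 54; target position k = 80/100 · 54 = 43.2.
Cumulative frequencies: 7, 17, 19, 24, 43, 54.
Observation 43.2 falls in the class 600 – <700.
L = 600, CF = 43, f = 11, h = 100.
P80 = 600 + ((43.2 − 43)/11)·100 = 600 + 1.81818 = 601.818.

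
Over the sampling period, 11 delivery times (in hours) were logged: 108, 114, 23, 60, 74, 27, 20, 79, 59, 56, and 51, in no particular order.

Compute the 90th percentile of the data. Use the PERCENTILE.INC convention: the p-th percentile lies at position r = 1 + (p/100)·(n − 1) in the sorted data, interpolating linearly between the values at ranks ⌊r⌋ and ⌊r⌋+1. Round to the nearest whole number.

108

Sorted: 20, 23, 27, 51, 56, 59, 60, 74, 79, 108, 114.
n = 11.
r = 1 + (90/100)·(11 − 1) = 1 + 9 = 10.
r is an integer, so P90 is the value at rank 10: 108.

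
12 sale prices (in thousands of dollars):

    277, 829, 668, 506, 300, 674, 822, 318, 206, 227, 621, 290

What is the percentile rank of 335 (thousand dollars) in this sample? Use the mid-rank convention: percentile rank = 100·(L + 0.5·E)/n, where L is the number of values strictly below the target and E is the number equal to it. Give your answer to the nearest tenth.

50.0

Sorted: 206, 227, 277, 290, 300, 318, 506, 621, 668, 674, 822, 829.
Count below 335: L = 6; count equal: E = 0; n = 12.
Percentile rank = 100·(6 + 0.5·0)/12 = 100·6/12 = 50.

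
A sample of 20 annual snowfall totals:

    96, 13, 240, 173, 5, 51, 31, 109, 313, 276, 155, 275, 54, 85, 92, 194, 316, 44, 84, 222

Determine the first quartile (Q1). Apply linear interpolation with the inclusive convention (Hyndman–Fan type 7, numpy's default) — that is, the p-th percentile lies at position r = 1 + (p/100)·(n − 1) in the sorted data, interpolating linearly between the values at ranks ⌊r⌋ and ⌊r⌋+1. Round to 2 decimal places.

Sorted: 5, 13, 31, 44, 51, 54, 84, 85, 92, 96, 109, 155, 173, 194, 222, 240, 275, 276, 313, 316.
n = 20.
r = 1 + (25/100)·(20 − 1) = 1 + 4.75 = 5.75.
Rank 5 is 51 and rank 6 is 54.
Interpolate: 51 + 0.75·(54 − 51) = 51 + 0.75·3 = 53.25.

53.25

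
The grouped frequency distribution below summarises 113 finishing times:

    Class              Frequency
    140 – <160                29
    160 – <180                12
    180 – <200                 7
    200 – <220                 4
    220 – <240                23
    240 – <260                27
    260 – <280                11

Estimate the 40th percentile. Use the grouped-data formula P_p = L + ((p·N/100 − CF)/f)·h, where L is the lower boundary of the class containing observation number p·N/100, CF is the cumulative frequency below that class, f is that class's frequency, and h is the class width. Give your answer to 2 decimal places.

192.00

N = 113; target position k = 40/100 · 113 = 45.2.
Cumulative frequencies: 29, 41, 48, 52, 75, 102, 113.
Observation 45.2 falls in the class 180 – <200.
L = 180, CF = 41, f = 7, h = 20.
P40 = 180 + ((45.2 − 41)/7)·20 = 180 + 12 = 192.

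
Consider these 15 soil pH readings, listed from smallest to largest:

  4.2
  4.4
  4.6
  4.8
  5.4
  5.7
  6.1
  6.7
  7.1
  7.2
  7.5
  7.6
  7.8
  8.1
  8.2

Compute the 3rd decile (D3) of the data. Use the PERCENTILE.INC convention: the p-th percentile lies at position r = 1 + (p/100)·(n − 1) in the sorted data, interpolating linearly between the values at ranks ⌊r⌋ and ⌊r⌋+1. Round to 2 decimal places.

5.46

n = 15.
r = 1 + (30/100)·(15 − 1) = 1 + 4.2 = 5.2.
Rank 5 is 5.4 and rank 6 is 5.7.
Interpolate: 5.4 + 0.2·(5.7 − 5.4) = 5.4 + 0.2·0.3 = 5.46.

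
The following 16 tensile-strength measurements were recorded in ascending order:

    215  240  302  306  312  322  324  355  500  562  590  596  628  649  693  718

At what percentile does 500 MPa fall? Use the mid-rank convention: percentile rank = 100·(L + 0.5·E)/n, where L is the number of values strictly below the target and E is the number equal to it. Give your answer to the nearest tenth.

53.1

Count below 500: L = 8; count equal: E = 1; n = 16.
Percentile rank = 100·(8 + 0.5·1)/16 = 100·8.5/16 = 53.12.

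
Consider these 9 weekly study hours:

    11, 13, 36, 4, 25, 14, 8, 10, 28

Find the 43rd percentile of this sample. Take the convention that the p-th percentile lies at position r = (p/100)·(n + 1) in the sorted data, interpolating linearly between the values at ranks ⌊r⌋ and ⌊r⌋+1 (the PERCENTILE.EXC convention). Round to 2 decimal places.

Sorted: 4, 8, 10, 11, 13, 14, 25, 28, 36.
n = 9.
r = (43/100)·(9 + 1) = 4.3.
Rank 4 is 11 and rank 5 is 13.
Interpolate: 11 + 0.3·(13 − 11) = 11 + 0.3·2 = 11.6.

11.60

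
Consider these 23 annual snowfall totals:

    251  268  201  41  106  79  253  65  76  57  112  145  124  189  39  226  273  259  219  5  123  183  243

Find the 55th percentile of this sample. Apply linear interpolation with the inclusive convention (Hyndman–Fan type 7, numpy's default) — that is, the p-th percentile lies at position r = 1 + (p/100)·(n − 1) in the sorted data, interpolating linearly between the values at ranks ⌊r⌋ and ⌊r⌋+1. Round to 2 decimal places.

183.60

Sorted: 5, 39, 41, 57, 65, 76, 79, 106, 112, 123, 124, 145, 183, 189, 201, 219, 226, 243, 251, 253, 259, 268, 273.
n = 23.
r = 1 + (55/100)·(23 − 1) = 1 + 12.1 = 13.1.
Rank 13 is 183 and rank 14 is 189.
Interpolate: 183 + 0.1·(189 − 183) = 183 + 0.1·6 = 183.6.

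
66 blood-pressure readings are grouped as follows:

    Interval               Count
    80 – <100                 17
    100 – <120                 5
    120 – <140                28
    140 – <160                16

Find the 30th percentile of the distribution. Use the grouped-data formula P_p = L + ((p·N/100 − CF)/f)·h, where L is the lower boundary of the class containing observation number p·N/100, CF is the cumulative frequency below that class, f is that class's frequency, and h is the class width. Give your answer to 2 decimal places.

N = 66; target position k = 30/100 · 66 = 19.8.
Cumulative frequencies: 17, 22, 50, 66.
Observation 19.8 falls in the class 100 – <120.
L = 100, CF = 17, f = 5, h = 20.
P30 = 100 + ((19.8 − 17)/5)·20 = 100 + 11.2 = 111.2.

111.20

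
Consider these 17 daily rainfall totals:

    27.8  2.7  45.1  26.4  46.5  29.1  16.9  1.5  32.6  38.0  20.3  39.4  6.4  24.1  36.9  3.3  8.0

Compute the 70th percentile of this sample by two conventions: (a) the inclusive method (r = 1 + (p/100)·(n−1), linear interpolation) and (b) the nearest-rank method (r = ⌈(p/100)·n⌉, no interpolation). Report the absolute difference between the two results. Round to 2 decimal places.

Sorted: 1.5, 2.7, 3.3, 6.4, 8.0, 16.9, 20.3, 24.1, 26.4, 27.8, 29.1, 32.6, 36.9, 38.0, 39.4, 45.1, 46.5.
n = 17.
(a) r = 12.2; between ranks 12 (32.6) and 13 (36.9): 33.46.
(b) the nearest-rank method: rank 12 → 32.6.
|33.46 − 32.6| = 0.86.

0.86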